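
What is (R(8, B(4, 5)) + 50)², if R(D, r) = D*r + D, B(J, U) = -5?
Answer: 324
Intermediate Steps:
R(D, r) = D + D*r
(R(8, B(4, 5)) + 50)² = (8*(1 - 5) + 50)² = (8*(-4) + 50)² = (-32 + 50)² = 18² = 324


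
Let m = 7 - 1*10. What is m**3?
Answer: -27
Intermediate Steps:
m = -3 (m = 7 - 10 = -3)
m**3 = (-3)**3 = -27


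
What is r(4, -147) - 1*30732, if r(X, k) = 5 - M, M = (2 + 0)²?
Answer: -30731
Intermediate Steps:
M = 4 (M = 2² = 4)
r(X, k) = 1 (r(X, k) = 5 - 1*4 = 5 - 4 = 1)
r(4, -147) - 1*30732 = 1 - 1*30732 = 1 - 30732 = -30731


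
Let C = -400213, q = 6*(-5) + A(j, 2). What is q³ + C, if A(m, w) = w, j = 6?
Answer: -422165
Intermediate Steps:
q = -28 (q = 6*(-5) + 2 = -30 + 2 = -28)
q³ + C = (-28)³ - 400213 = -21952 - 400213 = -422165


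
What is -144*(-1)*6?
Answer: 864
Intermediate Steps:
-144*(-1)*6 = -12*(-12)*6 = 144*6 = 864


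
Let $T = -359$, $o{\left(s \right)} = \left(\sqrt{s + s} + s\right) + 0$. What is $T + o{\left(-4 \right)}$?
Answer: $-363 + 2 i \sqrt{2} \approx -363.0 + 2.8284 i$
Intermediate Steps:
$o{\left(s \right)} = s + \sqrt{2} \sqrt{s}$ ($o{\left(s \right)} = \left(\sqrt{2 s} + s\right) + 0 = \left(\sqrt{2} \sqrt{s} + s\right) + 0 = \left(s + \sqrt{2} \sqrt{s}\right) + 0 = s + \sqrt{2} \sqrt{s}$)
$T + o{\left(-4 \right)} = -359 - \left(4 - \sqrt{2} \sqrt{-4}\right) = -359 - \left(4 - \sqrt{2} \cdot 2 i\right) = -359 - \left(4 - 2 i \sqrt{2}\right) = -363 + 2 i \sqrt{2}$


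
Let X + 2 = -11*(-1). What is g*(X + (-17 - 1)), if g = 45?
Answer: -405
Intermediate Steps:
X = 9 (X = -2 - 11*(-1) = -2 + 11 = 9)
g*(X + (-17 - 1)) = 45*(9 + (-17 - 1)) = 45*(9 - 18) = 45*(-9) = -405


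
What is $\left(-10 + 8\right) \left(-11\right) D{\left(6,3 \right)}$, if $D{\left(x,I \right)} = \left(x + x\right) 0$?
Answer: $0$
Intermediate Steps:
$D{\left(x,I \right)} = 0$ ($D{\left(x,I \right)} = 2 x 0 = 0$)
$\left(-10 + 8\right) \left(-11\right) D{\left(6,3 \right)} = \left(-10 + 8\right) \left(-11\right) 0 = \left(-2\right) \left(-11\right) 0 = 22 \cdot 0 = 0$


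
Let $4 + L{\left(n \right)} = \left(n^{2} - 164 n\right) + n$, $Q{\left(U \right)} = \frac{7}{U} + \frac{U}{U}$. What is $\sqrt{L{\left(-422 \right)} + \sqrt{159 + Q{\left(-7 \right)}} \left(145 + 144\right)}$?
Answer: $\sqrt{246866 + 289 \sqrt{159}} \approx 500.51$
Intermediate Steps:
$Q{\left(U \right)} = 1 + \frac{7}{U}$ ($Q{\left(U \right)} = \frac{7}{U} + 1 = 1 + \frac{7}{U}$)
$L{\left(n \right)} = -4 + n^{2} - 163 n$ ($L{\left(n \right)} = -4 + \left(\left(n^{2} - 164 n\right) + n\right) = -4 + \left(n^{2} - 163 n\right) = -4 + n^{2} - 163 n$)
$\sqrt{L{\left(-422 \right)} + \sqrt{159 + Q{\left(-7 \right)}} \left(145 + 144\right)} = \sqrt{\left(-4 + \left(-422\right)^{2} - -68786\right) + \sqrt{159 + \frac{7 - 7}{-7}} \left(145 + 144\right)} = \sqrt{\left(-4 + 178084 + 68786\right) + \sqrt{159 - 0} \cdot 289} = \sqrt{246866 + \sqrt{159 + 0} \cdot 289} = \sqrt{246866 + \sqrt{159} \cdot 289} = \sqrt{246866 + 289 \sqrt{159}}$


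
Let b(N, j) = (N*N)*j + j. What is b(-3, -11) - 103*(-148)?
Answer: 15134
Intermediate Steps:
b(N, j) = j + j*N² (b(N, j) = N²*j + j = j*N² + j = j + j*N²)
b(-3, -11) - 103*(-148) = -11*(1 + (-3)²) - 103*(-148) = -11*(1 + 9) + 15244 = -11*10 + 15244 = -110 + 15244 = 15134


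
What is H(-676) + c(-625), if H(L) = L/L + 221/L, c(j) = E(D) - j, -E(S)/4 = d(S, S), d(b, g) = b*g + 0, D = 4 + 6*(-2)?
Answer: 19223/52 ≈ 369.67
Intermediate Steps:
D = -8 (D = 4 - 12 = -8)
d(b, g) = b*g
E(S) = -4*S² (E(S) = -4*S*S = -4*S²)
c(j) = -256 - j (c(j) = -4*(-8)² - j = -4*64 - j = -256 - j)
H(L) = 1 + 221/L
H(-676) + c(-625) = (221 - 676)/(-676) + (-256 - 1*(-625)) = -1/676*(-455) + (-256 + 625) = 35/52 + 369 = 19223/52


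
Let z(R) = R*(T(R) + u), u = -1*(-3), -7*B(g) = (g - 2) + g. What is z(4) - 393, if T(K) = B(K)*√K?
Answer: -2715/7 ≈ -387.86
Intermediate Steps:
B(g) = 2/7 - 2*g/7 (B(g) = -((g - 2) + g)/7 = -((-2 + g) + g)/7 = -(-2 + 2*g)/7 = 2/7 - 2*g/7)
u = 3
T(K) = √K*(2/7 - 2*K/7) (T(K) = (2/7 - 2*K/7)*√K = √K*(2/7 - 2*K/7))
z(R) = R*(3 + 2*√R*(1 - R)/7) (z(R) = R*(2*√R*(1 - R)/7 + 3) = R*(3 + 2*√R*(1 - R)/7))
z(4) - 393 = -⅐*4*(-21 + 2*√4*(-1 + 4)) - 393 = -⅐*4*(-21 + 2*2*3) - 393 = -⅐*4*(-21 + 12) - 393 = -⅐*4*(-9) - 393 = 36/7 - 393 = -2715/7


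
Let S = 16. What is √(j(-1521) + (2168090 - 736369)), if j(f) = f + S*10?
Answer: 2*√357590 ≈ 1196.0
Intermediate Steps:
j(f) = 160 + f (j(f) = f + 16*10 = f + 160 = 160 + f)
√(j(-1521) + (2168090 - 736369)) = √((160 - 1521) + (2168090 - 736369)) = √(-1361 + 1431721) = √1430360 = 2*√357590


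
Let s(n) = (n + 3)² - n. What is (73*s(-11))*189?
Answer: 1034775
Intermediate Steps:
s(n) = (3 + n)² - n
(73*s(-11))*189 = (73*((3 - 11)² - 1*(-11)))*189 = (73*((-8)² + 11))*189 = (73*(64 + 11))*189 = (73*75)*189 = 5475*189 = 1034775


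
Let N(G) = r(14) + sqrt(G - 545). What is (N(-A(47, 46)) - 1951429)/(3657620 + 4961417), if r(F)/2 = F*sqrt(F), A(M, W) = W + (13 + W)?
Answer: -1951429/8619037 + 4*sqrt(14)/1231291 + 5*I*sqrt(26)/8619037 ≈ -0.2264 + 2.958e-6*I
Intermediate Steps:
A(M, W) = 13 + 2*W
r(F) = 2*F**(3/2) (r(F) = 2*(F*sqrt(F)) = 2*F**(3/2))
N(G) = sqrt(-545 + G) + 28*sqrt(14) (N(G) = 2*14**(3/2) + sqrt(G - 545) = 2*(14*sqrt(14)) + sqrt(-545 + G) = 28*sqrt(14) + sqrt(-545 + G) = sqrt(-545 + G) + 28*sqrt(14))
(N(-A(47, 46)) - 1951429)/(3657620 + 4961417) = ((sqrt(-545 - (13 + 2*46)) + 28*sqrt(14)) - 1951429)/(3657620 + 4961417) = ((sqrt(-545 - (13 + 92)) + 28*sqrt(14)) - 1951429)/8619037 = ((sqrt(-545 - 1*105) + 28*sqrt(14)) - 1951429)*(1/8619037) = ((sqrt(-545 - 105) + 28*sqrt(14)) - 1951429)*(1/8619037) = ((sqrt(-650) + 28*sqrt(14)) - 1951429)*(1/8619037) = ((5*I*sqrt(26) + 28*sqrt(14)) - 1951429)*(1/8619037) = ((28*sqrt(14) + 5*I*sqrt(26)) - 1951429)*(1/8619037) = (-1951429 + 28*sqrt(14) + 5*I*sqrt(26))*(1/8619037) = -1951429/8619037 + 4*sqrt(14)/1231291 + 5*I*sqrt(26)/8619037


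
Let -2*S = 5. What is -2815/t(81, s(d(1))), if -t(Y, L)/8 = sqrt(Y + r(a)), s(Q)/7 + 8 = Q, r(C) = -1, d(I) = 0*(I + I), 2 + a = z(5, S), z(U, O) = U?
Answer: 563*sqrt(5)/32 ≈ 39.341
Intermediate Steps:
S = -5/2 (S = -1/2*5 = -5/2 ≈ -2.5000)
a = 3 (a = -2 + 5 = 3)
d(I) = 0 (d(I) = 0*(2*I) = 0)
s(Q) = -56 + 7*Q
t(Y, L) = -8*sqrt(-1 + Y) (t(Y, L) = -8*sqrt(Y - 1) = -8*sqrt(-1 + Y))
-2815/t(81, s(d(1))) = -2815*(-1/(8*sqrt(-1 + 81))) = -2815*(-sqrt(5)/160) = -(-563)*sqrt(5)/32 = 563*sqrt(5)/32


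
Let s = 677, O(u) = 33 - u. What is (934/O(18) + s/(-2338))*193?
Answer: 419492641/35070 ≈ 11962.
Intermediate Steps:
(934/O(18) + s/(-2338))*193 = (934/(33 - 1*18) + 677/(-2338))*193 = (934/(33 - 18) + 677*(-1/2338))*193 = (934/15 - 677/2338)*193 = (2173537/35070)*193 = 419492641/35070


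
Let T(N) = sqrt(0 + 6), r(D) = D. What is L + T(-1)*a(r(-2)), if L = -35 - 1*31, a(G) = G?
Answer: -66 - 2*sqrt(6) ≈ -70.899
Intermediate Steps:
L = -66 (L = -35 - 31 = -66)
T(N) = sqrt(6)
L + T(-1)*a(r(-2)) = -66 + sqrt(6)*(-2) = -66 - 2*sqrt(6)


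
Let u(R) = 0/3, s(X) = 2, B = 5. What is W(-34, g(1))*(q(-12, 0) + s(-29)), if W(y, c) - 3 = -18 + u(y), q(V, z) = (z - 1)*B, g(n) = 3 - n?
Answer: 45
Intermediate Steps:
u(R) = 0 (u(R) = 0*(1/3) = 0)
q(V, z) = -5 + 5*z (q(V, z) = (z - 1)*5 = (-1 + z)*5 = -5 + 5*z)
W(y, c) = -15 (W(y, c) = 3 + (-18 + 0) = 3 - 18 = -15)
W(-34, g(1))*(q(-12, 0) + s(-29)) = -15*((-5 + 5*0) + 2) = -15*((-5 + 0) + 2) = -15*(-5 + 2) = -15*(-3) = 45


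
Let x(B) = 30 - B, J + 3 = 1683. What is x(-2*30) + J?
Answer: 1770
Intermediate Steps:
J = 1680 (J = -3 + 1683 = 1680)
x(-2*30) + J = (30 - (-2)*30) + 1680 = (30 - 1*(-60)) + 1680 = (30 + 60) + 1680 = 90 + 1680 = 1770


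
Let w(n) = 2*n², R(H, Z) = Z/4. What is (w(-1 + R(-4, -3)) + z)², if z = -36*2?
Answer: 277729/64 ≈ 4339.5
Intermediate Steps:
R(H, Z) = Z/4 (R(H, Z) = Z*(¼) = Z/4)
z = -72
(w(-1 + R(-4, -3)) + z)² = (2*(-1 + (¼)*(-3))² - 72)² = (2*(-1 - ¾)² - 72)² = (2*(-7/4)² - 72)² = (2*(49/16) - 72)² = (49/8 - 72)² = (-527/8)² = 277729/64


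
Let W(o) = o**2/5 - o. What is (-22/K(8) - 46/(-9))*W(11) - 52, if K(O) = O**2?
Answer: 2623/240 ≈ 10.929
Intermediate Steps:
W(o) = -o + o**2/5 (W(o) = o**2/5 - o = -o + o**2/5)
(-22/K(8) - 46/(-9))*W(11) - 52 = (-22/(8**2) - 46/(-9))*((1/5)*11*(-5 + 11)) - 52 = (-22/64 - 46*(-1/9))*((1/5)*11*6) - 52 = (-22*1/64 + 46/9)*(66/5) - 52 = (-11/32 + 46/9)*(66/5) - 52 = (1373/288)*(66/5) - 52 = 15103/240 - 52 = 2623/240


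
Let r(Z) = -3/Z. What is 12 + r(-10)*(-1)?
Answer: 117/10 ≈ 11.700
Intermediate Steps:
12 + r(-10)*(-1) = 12 - 3/(-10)*(-1) = 12 - 3*(-⅒)*(-1) = 12 + (3/10)*(-1) = 12 - 3/10 = 117/10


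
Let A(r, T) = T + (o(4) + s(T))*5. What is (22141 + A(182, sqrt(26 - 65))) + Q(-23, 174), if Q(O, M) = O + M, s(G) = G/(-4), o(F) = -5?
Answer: 22267 - I*sqrt(39)/4 ≈ 22267.0 - 1.5612*I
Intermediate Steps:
s(G) = -G/4 (s(G) = G*(-1/4) = -G/4)
A(r, T) = -25 - T/4 (A(r, T) = T + (-5 - T/4)*5 = T + (-25 - 5*T/4) = -25 - T/4)
Q(O, M) = M + O
(22141 + A(182, sqrt(26 - 65))) + Q(-23, 174) = (22141 + (-25 - sqrt(26 - 65)/4)) + (174 - 23) = (22141 + (-25 - I*sqrt(39)/4)) + 151 = (22116 - I*sqrt(39)/4) + 151 = 22267 - I*sqrt(39)/4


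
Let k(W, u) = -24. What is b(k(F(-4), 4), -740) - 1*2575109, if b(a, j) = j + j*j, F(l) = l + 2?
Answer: -2028249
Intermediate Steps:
F(l) = 2 + l
b(a, j) = j + j²
b(k(F(-4), 4), -740) - 1*2575109 = -740*(1 - 740) - 1*2575109 = -740*(-739) - 2575109 = 546860 - 2575109 = -2028249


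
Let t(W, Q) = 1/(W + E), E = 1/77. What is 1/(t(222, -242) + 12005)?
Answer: 17095/205225552 ≈ 8.3299e-5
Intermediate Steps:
E = 1/77 ≈ 0.012987
t(W, Q) = 1/(1/77 + W) (t(W, Q) = 1/(W + 1/77) = 1/(1/77 + W))
1/(t(222, -242) + 12005) = 1/(77/(1 + 77*222) + 12005) = 1/(77/(1 + 17094) + 12005) = 1/(77/17095 + 12005) = 1/(205225552/17095) = 17095/205225552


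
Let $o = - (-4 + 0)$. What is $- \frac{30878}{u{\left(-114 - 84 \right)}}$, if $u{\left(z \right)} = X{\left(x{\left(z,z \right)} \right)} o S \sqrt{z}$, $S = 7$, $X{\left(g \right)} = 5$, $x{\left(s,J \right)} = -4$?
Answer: $\frac{15439 i \sqrt{22}}{4620} \approx 15.674 i$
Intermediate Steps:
$o = 4$ ($o = \left(-1\right) \left(-4\right) = 4$)
$u{\left(z \right)} = 140 \sqrt{z}$ ($u{\left(z \right)} = 5 \cdot 4 \cdot 7 \sqrt{z} = 20 \cdot 7 \sqrt{z} = 140 \sqrt{z}$)
$- \frac{30878}{u{\left(-114 - 84 \right)}} = - \frac{30878}{140 \sqrt{-114 - 84}} = - \frac{30878}{140 \sqrt{-198}} = - \frac{30878}{140 \cdot 3 i \sqrt{22}} = - \frac{30878}{420 i \sqrt{22}} = - 30878 \left(- \frac{i \sqrt{22}}{9240}\right) = \frac{15439 i \sqrt{22}}{4620}$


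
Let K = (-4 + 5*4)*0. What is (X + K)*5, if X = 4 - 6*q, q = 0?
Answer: 20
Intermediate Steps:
K = 0 (K = (-4 + 20)*0 = 16*0 = 0)
X = 4 (X = 4 - 6*0 = 4 + 0 = 4)
(X + K)*5 = (4 + 0)*5 = 4*5 = 20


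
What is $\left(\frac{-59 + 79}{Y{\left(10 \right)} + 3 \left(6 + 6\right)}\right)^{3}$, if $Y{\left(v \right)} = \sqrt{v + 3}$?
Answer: $\frac{8000}{\left(36 + \sqrt{13}\right)^{3}} \approx 0.12877$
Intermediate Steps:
$Y{\left(v \right)} = \sqrt{3 + v}$
$\left(\frac{-59 + 79}{Y{\left(10 \right)} + 3 \left(6 + 6\right)}\right)^{3} = \left(\frac{-59 + 79}{\sqrt{3 + 10} + 3 \left(6 + 6\right)}\right)^{3} = \left(\frac{20}{\sqrt{13} + 3 \cdot 12}\right)^{3} = \left(\frac{20}{\sqrt{13} + 36}\right)^{3} = \left(\frac{20}{36 + \sqrt{13}}\right)^{3} = \frac{8000}{\left(36 + \sqrt{13}\right)^{3}}$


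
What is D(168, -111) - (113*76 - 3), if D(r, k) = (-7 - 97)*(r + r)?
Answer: -43529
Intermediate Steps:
D(r, k) = -208*r
D(168, -111) - (113*76 - 3) = -208*168 - (113*76 - 3) = -34944 - (8588 - 3) = -34944 - 1*8585 = -34944 - 8585 = -43529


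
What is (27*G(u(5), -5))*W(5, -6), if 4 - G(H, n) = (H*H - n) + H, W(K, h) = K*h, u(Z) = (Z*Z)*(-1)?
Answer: 486810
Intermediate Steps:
u(Z) = -Z² (u(Z) = Z²*(-1) = -Z²)
G(H, n) = 4 + n - H - H² (G(H, n) = 4 - ((H*H - n) + H) = 4 - ((H² - n) + H) = 4 - (H + H² - n) = 4 + (n - H - H²) = 4 + n - H - H²)
(27*G(u(5), -5))*W(5, -6) = (27*(4 - 5 - (-1)*5² - (-1*5²)²))*(5*(-6)) = (27*(4 - 5 - (-1)*25 - (-1*25)²))*(-30) = (27*(4 - 5 - 1*(-25) - 1*(-25)²))*(-30) = (27*(4 - 5 + 25 - 1*625))*(-30) = (27*(4 - 5 + 25 - 625))*(-30) = (27*(-601))*(-30) = -16227*(-30) = 486810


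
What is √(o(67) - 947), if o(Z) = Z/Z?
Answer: I*√946 ≈ 30.757*I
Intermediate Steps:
o(Z) = 1
√(o(67) - 947) = √(1 - 947) = √(-946) = I*√946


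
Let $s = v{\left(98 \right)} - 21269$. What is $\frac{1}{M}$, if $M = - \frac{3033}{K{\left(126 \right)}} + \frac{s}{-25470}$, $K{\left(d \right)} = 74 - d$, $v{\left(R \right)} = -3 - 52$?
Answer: $\frac{220740}{13059893} \approx 0.016902$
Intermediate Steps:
$v{\left(R \right)} = -55$
$s = -21324$ ($s = -55 - 21269 = -21324$)
$M = \frac{13059893}{220740}$ ($M = - \frac{3033}{74 - 126} - \frac{21324}{-25470} = - \frac{3033}{74 - 126} - - \frac{3554}{4245} = - \frac{3033}{-52} + \frac{3554}{4245} = \left(-3033\right) \left(- \frac{1}{52}\right) + \frac{3554}{4245} = \frac{3033}{52} + \frac{3554}{4245} = \frac{13059893}{220740} \approx 59.164$)
$\frac{1}{M} = \frac{1}{\frac{13059893}{220740}} = \frac{220740}{13059893}$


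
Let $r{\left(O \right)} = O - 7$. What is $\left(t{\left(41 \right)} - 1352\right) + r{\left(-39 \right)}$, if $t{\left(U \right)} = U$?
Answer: $-1357$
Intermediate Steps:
$r{\left(O \right)} = -7 + O$
$\left(t{\left(41 \right)} - 1352\right) + r{\left(-39 \right)} = \left(41 - 1352\right) - 46 = -1311 - 46 = -1357$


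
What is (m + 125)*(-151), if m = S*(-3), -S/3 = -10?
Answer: -5285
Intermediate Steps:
S = 30 (S = -3*(-10) = 30)
m = -90 (m = 30*(-3) = -90)
(m + 125)*(-151) = (-90 + 125)*(-151) = 35*(-151) = -5285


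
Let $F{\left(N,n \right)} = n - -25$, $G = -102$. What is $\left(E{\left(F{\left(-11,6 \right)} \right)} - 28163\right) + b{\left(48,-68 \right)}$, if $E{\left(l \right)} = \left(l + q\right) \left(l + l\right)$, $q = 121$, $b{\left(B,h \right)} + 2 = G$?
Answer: $-18843$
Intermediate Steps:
$b{\left(B,h \right)} = -104$ ($b{\left(B,h \right)} = -2 - 102 = -104$)
$F{\left(N,n \right)} = 25 + n$ ($F{\left(N,n \right)} = n + 25 = 25 + n$)
$E{\left(l \right)} = 2 l \left(121 + l\right)$ ($E{\left(l \right)} = \left(l + 121\right) \left(l + l\right) = \left(121 + l\right) 2 l = 2 l \left(121 + l\right)$)
$\left(E{\left(F{\left(-11,6 \right)} \right)} - 28163\right) + b{\left(48,-68 \right)} = \left(2 \left(25 + 6\right) \left(121 + \left(25 + 6\right)\right) - 28163\right) - 104 = \left(2 \cdot 31 \left(121 + 31\right) - 28163\right) - 104 = \left(2 \cdot 31 \cdot 152 - 28163\right) - 104 = \left(9424 - 28163\right) - 104 = -18739 - 104 = -18843$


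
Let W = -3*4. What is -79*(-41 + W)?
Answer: 4187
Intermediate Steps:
W = -12
-79*(-41 + W) = -79*(-41 - 12) = -79*(-53) = 4187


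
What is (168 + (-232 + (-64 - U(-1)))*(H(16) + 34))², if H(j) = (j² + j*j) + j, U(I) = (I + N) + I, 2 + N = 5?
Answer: 27804228516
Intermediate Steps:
N = 3 (N = -2 + 5 = 3)
U(I) = 3 + 2*I (U(I) = (I + 3) + I = (3 + I) + I = 3 + 2*I)
H(j) = j + 2*j² (H(j) = (j² + j²) + j = 2*j² + j = j + 2*j²)
(168 + (-232 + (-64 - U(-1)))*(H(16) + 34))² = (168 + (-232 + (-64 - (3 + 2*(-1))))*(16*(1 + 2*16) + 34))² = (168 + (-232 + (-64 - (3 - 2)))*(16*(1 + 32) + 34))² = (168 + (-232 + (-64 - 1*1))*(16*33 + 34))² = (168 + (-232 + (-64 - 1))*(528 + 34))² = (168 + (-232 - 65)*562)² = (168 - 297*562)² = (168 - 166914)² = (-166746)² = 27804228516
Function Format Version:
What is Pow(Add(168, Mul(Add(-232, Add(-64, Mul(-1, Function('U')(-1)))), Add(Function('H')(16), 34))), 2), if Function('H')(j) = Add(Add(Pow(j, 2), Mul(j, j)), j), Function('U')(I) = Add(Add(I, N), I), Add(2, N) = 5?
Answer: 27804228516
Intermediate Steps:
N = 3 (N = Add(-2, 5) = 3)
Function('U')(I) = Add(3, Mul(2, I)) (Function('U')(I) = Add(Add(I, 3), I) = Add(Add(3, I), I) = Add(3, Mul(2, I)))
Function('H')(j) = Add(j, Mul(2, Pow(j, 2))) (Function('H')(j) = Add(Add(Pow(j, 2), Pow(j, 2)), j) = Add(Mul(2, Pow(j, 2)), j) = Add(j, Mul(2, Pow(j, 2))))
Pow(Add(168, Mul(Add(-232, Add(-64, Mul(-1, Function('U')(-1)))), Add(Function('H')(16), 34))), 2) = Pow(Add(168, Mul(Add(-232, Add(-64, Mul(-1, Add(3, Mul(2, -1))))), Add(Mul(16, Add(1, Mul(2, 16))), 34))), 2) = Pow(Add(168, Mul(Add(-232, Add(-64, Mul(-1, Add(3, -2)))), Add(Mul(16, Add(1, 32)), 34))), 2) = Pow(Add(168, Mul(Add(-232, Add(-64, Mul(-1, 1))), Add(Mul(16, 33), 34))), 2) = Pow(Add(168, Mul(Add(-232, Add(-64, -1)), Add(528, 34))), 2) = Pow(Add(168, Mul(Add(-232, -65), 562)), 2) = Pow(Add(168, Mul(-297, 562)), 2) = Pow(Add(168, -166914), 2) = Pow(-166746, 2) = 27804228516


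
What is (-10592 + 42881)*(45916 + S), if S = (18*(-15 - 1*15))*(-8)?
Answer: 1622070204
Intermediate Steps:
S = 4320 (S = (18*(-15 - 15))*(-8) = (18*(-30))*(-8) = -540*(-8) = 4320)
(-10592 + 42881)*(45916 + S) = (-10592 + 42881)*(45916 + 4320) = 32289*50236 = 1622070204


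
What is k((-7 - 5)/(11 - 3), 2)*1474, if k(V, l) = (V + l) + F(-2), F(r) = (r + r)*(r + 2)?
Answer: 737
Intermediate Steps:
F(r) = 2*r*(2 + r) (F(r) = (2*r)*(2 + r) = 2*r*(2 + r))
k(V, l) = V + l (k(V, l) = (V + l) + 2*(-2)*(2 - 2) = (V + l) + 2*(-2)*0 = (V + l) + 0 = V + l)
k((-7 - 5)/(11 - 3), 2)*1474 = ((-7 - 5)/(11 - 3) + 2)*1474 = (-12/8 + 2)*1474 = (-12*⅛ + 2)*1474 = (-3/2 + 2)*1474 = (½)*1474 = 737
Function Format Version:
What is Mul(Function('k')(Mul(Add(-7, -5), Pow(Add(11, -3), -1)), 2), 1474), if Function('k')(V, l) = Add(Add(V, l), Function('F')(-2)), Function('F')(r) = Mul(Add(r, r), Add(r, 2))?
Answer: 737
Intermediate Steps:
Function('F')(r) = Mul(2, r, Add(2, r)) (Function('F')(r) = Mul(Mul(2, r), Add(2, r)) = Mul(2, r, Add(2, r)))
Function('k')(V, l) = Add(V, l) (Function('k')(V, l) = Add(Add(V, l), Mul(2, -2, Add(2, -2))) = Add(Add(V, l), Mul(2, -2, 0)) = Add(Add(V, l), 0) = Add(V, l))
Mul(Function('k')(Mul(Add(-7, -5), Pow(Add(11, -3), -1)), 2), 1474) = Mul(Add(Mul(Add(-7, -5), Pow(Add(11, -3), -1)), 2), 1474) = Mul(Add(Mul(-12, Pow(8, -1)), 2), 1474) = Mul(Add(Mul(-12, Rational(1, 8)), 2), 1474) = Mul(Add(Rational(-3, 2), 2), 1474) = Mul(Rational(1, 2), 1474) = 737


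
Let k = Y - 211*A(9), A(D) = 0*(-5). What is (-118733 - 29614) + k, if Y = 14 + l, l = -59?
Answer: -148392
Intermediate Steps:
A(D) = 0
Y = -45 (Y = 14 - 59 = -45)
k = -45 (k = -45 - 211*0 = -45 + 0 = -45)
(-118733 - 29614) + k = (-118733 - 29614) - 45 = -148347 - 45 = -148392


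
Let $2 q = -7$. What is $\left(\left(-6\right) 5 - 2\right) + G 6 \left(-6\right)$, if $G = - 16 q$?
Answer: $-2048$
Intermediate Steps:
$q = - \frac{7}{2}$ ($q = \frac{1}{2} \left(-7\right) = - \frac{7}{2} \approx -3.5$)
$G = 56$ ($G = \left(-16\right) \left(- \frac{7}{2}\right) = 56$)
$\left(\left(-6\right) 5 - 2\right) + G 6 \left(-6\right) = \left(\left(-6\right) 5 - 2\right) + 56 \cdot 6 \left(-6\right) = \left(-30 - 2\right) + 56 \left(-36\right) = -32 - 2016 = -2048$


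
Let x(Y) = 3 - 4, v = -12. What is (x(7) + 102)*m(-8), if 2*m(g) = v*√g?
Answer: -1212*I*√2 ≈ -1714.0*I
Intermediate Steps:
x(Y) = -1
m(g) = -6*√g (m(g) = (-12*√g)/2 = -6*√g)
(x(7) + 102)*m(-8) = (-1 + 102)*(-12*I*√2) = 101*(-12*I*√2) = -1212*I*√2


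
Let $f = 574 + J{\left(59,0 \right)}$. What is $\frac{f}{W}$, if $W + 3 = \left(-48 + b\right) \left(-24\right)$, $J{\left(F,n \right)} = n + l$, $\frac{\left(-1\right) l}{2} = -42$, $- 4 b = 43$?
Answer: $\frac{94}{201} \approx 0.46766$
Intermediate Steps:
$b = - \frac{43}{4}$ ($b = \left(- \frac{1}{4}\right) 43 = - \frac{43}{4} \approx -10.75$)
$l = 84$ ($l = \left(-2\right) \left(-42\right) = 84$)
$J{\left(F,n \right)} = 84 + n$ ($J{\left(F,n \right)} = n + 84 = 84 + n$)
$W = 1407$ ($W = -3 + \left(-48 - \frac{43}{4}\right) \left(-24\right) = -3 - -1410 = -3 + 1410 = 1407$)
$f = 658$ ($f = 574 + \left(84 + 0\right) = 574 + 84 = 658$)
$\frac{f}{W} = \frac{658}{1407} = 658 \cdot \frac{1}{1407} = \frac{94}{201}$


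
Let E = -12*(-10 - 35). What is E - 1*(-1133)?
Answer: 1673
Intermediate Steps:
E = 540 (E = -12*(-45) = 540)
E - 1*(-1133) = 540 - 1*(-1133) = 540 + 1133 = 1673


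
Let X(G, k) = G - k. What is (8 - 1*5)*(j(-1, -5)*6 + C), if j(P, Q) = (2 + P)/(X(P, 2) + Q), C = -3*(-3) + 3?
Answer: 135/4 ≈ 33.750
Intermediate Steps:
C = 12 (C = 9 + 3 = 12)
j(P, Q) = (2 + P)/(-2 + P + Q) (j(P, Q) = (2 + P)/((P - 1*2) + Q) = (2 + P)/((P - 2) + Q) = (2 + P)/((-2 + P) + Q) = (2 + P)/(-2 + P + Q))
(8 - 1*5)*(j(-1, -5)*6 + C) = (8 - 1*5)*(((2 - 1)/(-2 - 1 - 5))*6 + 12) = (8 - 5)*((1/(-8))*6 + 12) = 3*(-1/8*1*6 + 12) = 3*(-1/8*6 + 12) = 3*(-3/4 + 12) = 3*(45/4) = 135/4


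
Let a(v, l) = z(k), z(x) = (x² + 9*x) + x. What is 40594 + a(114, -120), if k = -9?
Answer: 40585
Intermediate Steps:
z(x) = x² + 10*x
a(v, l) = -9 (a(v, l) = -9*(10 - 9) = -9*1 = -9)
40594 + a(114, -120) = 40594 - 9 = 40585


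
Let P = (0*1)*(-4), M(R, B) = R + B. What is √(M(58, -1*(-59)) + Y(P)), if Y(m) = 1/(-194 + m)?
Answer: √4403218/194 ≈ 10.816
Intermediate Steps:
M(R, B) = B + R
P = 0 (P = 0*(-4) = 0)
√(M(58, -1*(-59)) + Y(P)) = √((-1*(-59) + 58) + 1/(-194 + 0)) = √((59 + 58) + 1/(-194)) = √(117 - 1/194) = √(22697/194) = √4403218/194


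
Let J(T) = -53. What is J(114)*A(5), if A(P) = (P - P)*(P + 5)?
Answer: 0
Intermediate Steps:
A(P) = 0 (A(P) = 0*(5 + P) = 0)
J(114)*A(5) = -53*0 = 0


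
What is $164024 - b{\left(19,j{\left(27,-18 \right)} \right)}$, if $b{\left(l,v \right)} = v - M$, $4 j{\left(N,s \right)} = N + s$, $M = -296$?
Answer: $\frac{654903}{4} \approx 1.6373 \cdot 10^{5}$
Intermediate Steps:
$j{\left(N,s \right)} = \frac{N}{4} + \frac{s}{4}$ ($j{\left(N,s \right)} = \frac{N + s}{4} = \frac{N}{4} + \frac{s}{4}$)
$b{\left(l,v \right)} = 296 + v$ ($b{\left(l,v \right)} = v - -296 = v + 296 = 296 + v$)
$164024 - b{\left(19,j{\left(27,-18 \right)} \right)} = 164024 - \left(296 + \left(\frac{1}{4} \cdot 27 + \frac{1}{4} \left(-18\right)\right)\right) = 164024 - \left(296 + \left(\frac{27}{4} - \frac{9}{2}\right)\right) = 164024 - \left(296 + \frac{9}{4}\right) = 164024 - \frac{1193}{4} = \frac{654903}{4}$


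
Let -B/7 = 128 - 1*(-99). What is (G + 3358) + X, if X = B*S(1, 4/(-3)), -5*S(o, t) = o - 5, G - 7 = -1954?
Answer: 699/5 ≈ 139.80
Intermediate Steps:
G = -1947 (G = 7 - 1954 = -1947)
S(o, t) = 1 - o/5 (S(o, t) = -(o - 5)/5 = -(-5 + o)/5 = 1 - o/5)
B = -1589 (B = -7*(128 - 1*(-99)) = -7*(128 + 99) = -7*227 = -1589)
X = -6356/5 (X = -1589*(1 - 1/5*1) = -1589*(1 - 1/5) = -1589*4/5 = -6356/5 ≈ -1271.2)
(G + 3358) + X = (-1947 + 3358) - 6356/5 = 1411 - 6356/5 = 699/5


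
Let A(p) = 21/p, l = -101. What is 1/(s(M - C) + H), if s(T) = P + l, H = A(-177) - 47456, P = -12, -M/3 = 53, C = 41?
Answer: -59/2806578 ≈ -2.1022e-5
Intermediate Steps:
M = -159 (M = -3*53 = -159)
H = -2799911/59 (H = 21/(-177) - 47456 = 21*(-1/177) - 47456 = -7/59 - 47456 = -2799911/59 ≈ -47456.)
s(T) = -113 (s(T) = -12 - 101 = -113)
1/(s(M - C) + H) = 1/(-113 - 2799911/59) = 1/(-2806578/59) = -59/2806578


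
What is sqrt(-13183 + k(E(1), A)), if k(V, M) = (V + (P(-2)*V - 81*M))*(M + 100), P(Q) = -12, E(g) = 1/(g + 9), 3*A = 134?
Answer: 2*I*sqrt(30191970)/15 ≈ 732.63*I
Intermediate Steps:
A = 134/3 (A = (1/3)*134 = 134/3 ≈ 44.667)
E(g) = 1/(9 + g)
k(V, M) = (100 + M)*(-81*M - 11*V) (k(V, M) = (V + (-12*V - 81*M))*(M + 100) = (V + (-81*M - 12*V))*(100 + M) = (-81*M - 11*V)*(100 + M) = (100 + M)*(-81*M - 11*V))
sqrt(-13183 + k(E(1), A)) = sqrt(-13183 + (-8100*134/3 - 1100/(9 + 1) - 81*(134/3)**2 - 11*134/3/(9 + 1))) = sqrt(-13183 + (-361800 - 1100/10 - 81*17956/9 - 11*134/3/10)) = sqrt(-13183 + (-361800 - 1100*1/10 - 161604 - 11*134/3*1/10)) = sqrt(-13183 + (-361800 - 110 - 161604 - 737/15)) = sqrt(-13183 - 7853447/15) = sqrt(-8051192/15) = 2*I*sqrt(30191970)/15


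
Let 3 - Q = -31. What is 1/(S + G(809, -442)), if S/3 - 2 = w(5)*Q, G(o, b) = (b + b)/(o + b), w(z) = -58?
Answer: -367/2169854 ≈ -0.00016914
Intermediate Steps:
Q = 34 (Q = 3 - 1*(-31) = 3 + 31 = 34)
G(o, b) = 2*b/(b + o) (G(o, b) = (2*b)/(b + o) = 2*b/(b + o))
S = -5910 (S = 6 + 3*(-58*34) = 6 + 3*(-1972) = 6 - 5916 = -5910)
1/(S + G(809, -442)) = 1/(-5910 + 2*(-442)/(-442 + 809)) = 1/(-5910 + 2*(-442)/367) = 1/(-5910 + 2*(-442)*(1/367)) = 1/(-5910 - 884/367) = 1/(-2169854/367) = -367/2169854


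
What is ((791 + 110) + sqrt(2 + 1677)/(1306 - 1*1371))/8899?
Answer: 901/8899 - sqrt(1679)/578435 ≈ 0.10118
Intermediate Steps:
((791 + 110) + sqrt(2 + 1677)/(1306 - 1*1371))/8899 = (901 + sqrt(1679)/(1306 - 1371))*(1/8899) = (901 + sqrt(1679)/(-65))*(1/8899) = (901 + sqrt(1679)*(-1/65))*(1/8899) = (901 - sqrt(1679)/65)*(1/8899) = 901/8899 - sqrt(1679)/578435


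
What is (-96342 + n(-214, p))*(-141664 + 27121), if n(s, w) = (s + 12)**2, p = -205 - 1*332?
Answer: 6361489134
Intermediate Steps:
p = -537 (p = -205 - 332 = -537)
n(s, w) = (12 + s)**2
(-96342 + n(-214, p))*(-141664 + 27121) = (-96342 + (12 - 214)**2)*(-141664 + 27121) = (-96342 + (-202)**2)*(-114543) = (-96342 + 40804)*(-114543) = -55538*(-114543) = 6361489134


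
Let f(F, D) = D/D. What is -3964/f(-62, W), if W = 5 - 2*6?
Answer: -3964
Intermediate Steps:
W = -7 (W = 5 - 12 = -7)
f(F, D) = 1
-3964/f(-62, W) = -3964/1 = -3964*1 = -3964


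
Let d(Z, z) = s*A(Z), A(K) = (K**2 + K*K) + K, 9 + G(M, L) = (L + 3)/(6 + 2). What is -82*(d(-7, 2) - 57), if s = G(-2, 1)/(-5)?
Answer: -40057/5 ≈ -8011.4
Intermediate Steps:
G(M, L) = -69/8 + L/8 (G(M, L) = -9 + (L + 3)/(6 + 2) = -9 + (3 + L)/8 = -9 + (3 + L)*(1/8) = -9 + (3/8 + L/8) = -69/8 + L/8)
A(K) = K + 2*K**2 (A(K) = (K**2 + K**2) + K = 2*K**2 + K = K + 2*K**2)
s = 17/10 (s = (-69/8 + (1/8)*1)/(-5) = (-69/8 + 1/8)*(-1/5) = -17/2*(-1/5) = 17/10 ≈ 1.7000)
d(Z, z) = 17*Z*(1 + 2*Z)/10 (d(Z, z) = 17*(Z*(1 + 2*Z))/10 = 17*Z*(1 + 2*Z)/10)
-82*(d(-7, 2) - 57) = -82*((17/10)*(-7)*(1 + 2*(-7)) - 57) = -82*((17/10)*(-7)*(1 - 14) - 57) = -82*((17/10)*(-7)*(-13) - 57) = -82*(1547/10 - 57) = -82*977/10 = -40057/5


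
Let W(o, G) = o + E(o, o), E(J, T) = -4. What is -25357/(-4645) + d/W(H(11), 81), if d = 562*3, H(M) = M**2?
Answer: 3599413/181155 ≈ 19.869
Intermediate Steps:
d = 1686
W(o, G) = -4 + o (W(o, G) = o - 4 = -4 + o)
-25357/(-4645) + d/W(H(11), 81) = -25357/(-4645) + 1686/(-4 + 11**2) = -25357*(-1/4645) + 1686/(-4 + 121) = 25357/4645 + 1686/117 = 25357/4645 + 1686*(1/117) = 25357/4645 + 562/39 = 3599413/181155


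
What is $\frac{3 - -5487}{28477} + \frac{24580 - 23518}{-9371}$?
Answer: $\frac{21204216}{266857967} \approx 0.079459$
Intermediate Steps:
$\frac{3 - -5487}{28477} + \frac{24580 - 23518}{-9371} = \left(3 + 5487\right) \frac{1}{28477} + \left(24580 - 23518\right) \left(- \frac{1}{9371}\right) = 5490 \cdot \frac{1}{28477} + 1062 \left(- \frac{1}{9371}\right) = \frac{5490}{28477} - \frac{1062}{9371} = \frac{21204216}{266857967}$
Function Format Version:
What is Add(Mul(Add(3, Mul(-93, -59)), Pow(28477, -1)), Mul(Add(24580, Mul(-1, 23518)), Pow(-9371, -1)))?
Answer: Rational(21204216, 266857967) ≈ 0.079459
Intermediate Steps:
Add(Mul(Add(3, Mul(-93, -59)), Pow(28477, -1)), Mul(Add(24580, Mul(-1, 23518)), Pow(-9371, -1))) = Add(Mul(Add(3, 5487), Rational(1, 28477)), Mul(Add(24580, -23518), Rational(-1, 9371))) = Add(Mul(5490, Rational(1, 28477)), Mul(1062, Rational(-1, 9371))) = Add(Rational(5490, 28477), Rational(-1062, 9371)) = Rational(21204216, 266857967)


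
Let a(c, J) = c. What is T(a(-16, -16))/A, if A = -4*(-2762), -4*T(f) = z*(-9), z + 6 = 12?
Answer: 27/22096 ≈ 0.0012219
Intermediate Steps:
z = 6 (z = -6 + 12 = 6)
T(f) = 27/2 (T(f) = -3*(-9)/2 = -¼*(-54) = 27/2)
A = 11048
T(a(-16, -16))/A = (27/2)/11048 = (27/2)*(1/11048) = 27/22096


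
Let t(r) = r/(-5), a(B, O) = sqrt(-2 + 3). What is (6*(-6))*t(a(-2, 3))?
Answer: 36/5 ≈ 7.2000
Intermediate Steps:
a(B, O) = 1 (a(B, O) = sqrt(1) = 1)
t(r) = -r/5 (t(r) = r*(-1/5) = -r/5)
(6*(-6))*t(a(-2, 3)) = (6*(-6))*(-1/5*1) = -36*(-1/5) = 36/5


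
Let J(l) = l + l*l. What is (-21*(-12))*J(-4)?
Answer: 3024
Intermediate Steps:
J(l) = l + l**2
(-21*(-12))*J(-4) = (-21*(-12))*(-4*(1 - 4)) = 252*(-4*(-3)) = 252*12 = 3024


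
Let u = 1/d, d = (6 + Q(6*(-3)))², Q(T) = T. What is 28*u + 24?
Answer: 871/36 ≈ 24.194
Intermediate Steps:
d = 144 (d = (6 + 6*(-3))² = (6 - 18)² = (-12)² = 144)
u = 1/144 ≈ 0.0069444
28*u + 24 = 28*(1/144) + 24 = 7/36 + 24 = 871/36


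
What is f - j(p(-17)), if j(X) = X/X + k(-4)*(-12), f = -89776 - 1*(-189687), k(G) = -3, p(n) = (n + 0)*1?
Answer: 99874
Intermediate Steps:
p(n) = n (p(n) = n*1 = n)
f = 99911 (f = -89776 + 189687 = 99911)
j(X) = 37 (j(X) = X/X - 3*(-12) = 1 + 36 = 37)
f - j(p(-17)) = 99911 - 1*37 = 99911 - 37 = 99874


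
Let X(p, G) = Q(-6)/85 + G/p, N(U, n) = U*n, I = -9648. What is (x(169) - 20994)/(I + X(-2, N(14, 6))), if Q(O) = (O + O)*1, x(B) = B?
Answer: 252875/117666 ≈ 2.1491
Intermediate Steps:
Q(O) = 2*O (Q(O) = (2*O)*1 = 2*O)
X(p, G) = -12/85 + G/p (X(p, G) = (2*(-6))/85 + G/p = -12*1/85 + G/p = -12/85 + G/p)
(x(169) - 20994)/(I + X(-2, N(14, 6))) = (169 - 20994)/(-9648 + (-12/85 + (14*6)/(-2))) = -20825/(-9648 + (-12/85 + 84*(-1/2))) = -20825/(-9648 + (-12/85 - 42)) = -20825/(-9648 - 3582/85) = -20825/(-823662/85) = -20825*(-85/823662) = 252875/117666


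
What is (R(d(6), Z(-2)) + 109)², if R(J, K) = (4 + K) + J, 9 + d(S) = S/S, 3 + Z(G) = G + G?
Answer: 9604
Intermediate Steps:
Z(G) = -3 + 2*G (Z(G) = -3 + (G + G) = -3 + 2*G)
d(S) = -8 (d(S) = -9 + S/S = -9 + 1 = -8)
R(J, K) = 4 + J + K
(R(d(6), Z(-2)) + 109)² = ((4 - 8 + (-3 + 2*(-2))) + 109)² = ((4 - 8 + (-3 - 4)) + 109)² = ((4 - 8 - 7) + 109)² = (-11 + 109)² = 98² = 9604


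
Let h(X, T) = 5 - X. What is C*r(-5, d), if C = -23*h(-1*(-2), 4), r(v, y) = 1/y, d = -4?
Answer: 69/4 ≈ 17.250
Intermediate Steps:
C = -69 (C = -23*(5 - (-1)*(-2)) = -23*(5 - 1*2) = -23*(5 - 2) = -23*3 = -69)
C*r(-5, d) = -69/(-4) = -69*(-1/4) = 69/4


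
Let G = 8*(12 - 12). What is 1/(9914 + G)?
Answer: 1/9914 ≈ 0.00010087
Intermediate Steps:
G = 0 (G = 8*0 = 0)
1/(9914 + G) = 1/(9914 + 0) = 1/9914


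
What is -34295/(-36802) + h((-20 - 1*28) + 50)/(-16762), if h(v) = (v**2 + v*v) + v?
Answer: 287242385/308437562 ≈ 0.93128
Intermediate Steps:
h(v) = v + 2*v**2 (h(v) = (v**2 + v**2) + v = 2*v**2 + v = v + 2*v**2)
-34295/(-36802) + h((-20 - 1*28) + 50)/(-16762) = -34295/(-36802) + (((-20 - 1*28) + 50)*(1 + 2*((-20 - 1*28) + 50)))/(-16762) = -34295*(-1/36802) + (((-20 - 28) + 50)*(1 + 2*((-20 - 28) + 50)))*(-1/16762) = 34295/36802 + ((-48 + 50)*(1 + 2*(-48 + 50)))*(-1/16762) = 34295/36802 + (2*(1 + 2*2))*(-1/16762) = 34295/36802 + (2*(1 + 4))*(-1/16762) = 34295/36802 + (2*5)*(-1/16762) = 34295/36802 + 10*(-1/16762) = 34295/36802 - 5/8381 = 287242385/308437562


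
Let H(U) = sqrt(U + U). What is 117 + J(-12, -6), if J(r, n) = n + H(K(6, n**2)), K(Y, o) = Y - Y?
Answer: 111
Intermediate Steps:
K(Y, o) = 0
H(U) = sqrt(2)*sqrt(U) (H(U) = sqrt(2*U) = sqrt(2)*sqrt(U))
J(r, n) = n (J(r, n) = n + sqrt(2)*sqrt(0) = n + sqrt(2)*0 = n + 0 = n)
117 + J(-12, -6) = 117 - 6 = 111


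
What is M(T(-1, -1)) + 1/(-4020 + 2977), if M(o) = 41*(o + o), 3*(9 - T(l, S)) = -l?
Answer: 2223673/3129 ≈ 710.67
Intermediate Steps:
T(l, S) = 9 + l/3 (T(l, S) = 9 - (-1)*l/3 = 9 + l/3)
M(o) = 82*o (M(o) = 41*(2*o) = 82*o)
M(T(-1, -1)) + 1/(-4020 + 2977) = 82*(9 + (1/3)*(-1)) + 1/(-4020 + 2977) = 82*(9 - 1/3) + 1/(-1043) = 82*(26/3) - 1/1043 = 2132/3 - 1/1043 = 2223673/3129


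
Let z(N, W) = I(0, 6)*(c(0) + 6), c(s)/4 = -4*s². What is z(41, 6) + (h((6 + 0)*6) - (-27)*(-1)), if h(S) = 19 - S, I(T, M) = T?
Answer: -44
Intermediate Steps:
c(s) = -16*s² (c(s) = 4*(-4*s²) = -16*s²)
z(N, W) = 0 (z(N, W) = 0*(-16*0² + 6) = 0*(-16*0 + 6) = 0*(0 + 6) = 0*6 = 0)
z(41, 6) + (h((6 + 0)*6) - (-27)*(-1)) = 0 + ((19 - (6 + 0)*6) - (-27)*(-1)) = 0 + ((19 - 6*6) - 1*27) = 0 + ((19 - 1*36) - 27) = 0 + ((19 - 36) - 27) = 0 + (-17 - 27) = 0 - 44 = -44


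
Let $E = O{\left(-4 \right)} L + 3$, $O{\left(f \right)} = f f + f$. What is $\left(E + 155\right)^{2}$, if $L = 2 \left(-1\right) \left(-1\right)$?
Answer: $33124$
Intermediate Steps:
$L = 2$ ($L = \left(-2\right) \left(-1\right) = 2$)
$O{\left(f \right)} = f + f^{2}$ ($O{\left(f \right)} = f^{2} + f = f + f^{2}$)
$E = 27$ ($E = - 4 \left(1 - 4\right) 2 + 3 = \left(-4\right) \left(-3\right) 2 + 3 = 12 \cdot 2 + 3 = 24 + 3 = 27$)
$\left(E + 155\right)^{2} = \left(27 + 155\right)^{2} = 182^{2} = 33124$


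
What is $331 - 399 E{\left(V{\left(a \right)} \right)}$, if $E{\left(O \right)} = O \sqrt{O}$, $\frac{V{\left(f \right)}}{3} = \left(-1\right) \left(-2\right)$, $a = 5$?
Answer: $331 - 2394 \sqrt{6} \approx -5533.1$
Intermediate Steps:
$V{\left(f \right)} = 6$ ($V{\left(f \right)} = 3 \left(\left(-1\right) \left(-2\right)\right) = 3 \cdot 2 = 6$)
$E{\left(O \right)} = O^{\frac{3}{2}}$
$331 - 399 E{\left(V{\left(a \right)} \right)} = 331 - 399 \cdot 6^{\frac{3}{2}} = 331 - 399 \cdot 6 \sqrt{6} = 331 - 2394 \sqrt{6}$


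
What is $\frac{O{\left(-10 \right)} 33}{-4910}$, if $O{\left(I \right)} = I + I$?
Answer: $\frac{66}{491} \approx 0.13442$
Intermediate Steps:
$O{\left(I \right)} = 2 I$
$\frac{O{\left(-10 \right)} 33}{-4910} = \frac{2 \left(-10\right) 33}{-4910} = \left(-20\right) 33 \left(- \frac{1}{4910}\right) = \left(-660\right) \left(- \frac{1}{4910}\right) = \frac{66}{491}$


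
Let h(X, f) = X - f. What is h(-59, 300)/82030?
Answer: -359/82030 ≈ -0.0043764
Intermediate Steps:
h(-59, 300)/82030 = (-59 - 1*300)/82030 = (-59 - 300)*(1/82030) = -359*1/82030 = -359/82030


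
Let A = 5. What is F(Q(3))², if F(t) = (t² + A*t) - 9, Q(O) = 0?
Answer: 81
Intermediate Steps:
F(t) = -9 + t² + 5*t (F(t) = (t² + 5*t) - 9 = -9 + t² + 5*t)
F(Q(3))² = (-9 + 0² + 5*0)² = (-9 + 0 + 0)² = (-9)² = 81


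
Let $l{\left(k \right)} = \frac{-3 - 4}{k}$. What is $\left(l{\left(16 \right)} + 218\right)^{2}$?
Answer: $\frac{12117361}{256} \approx 47333.0$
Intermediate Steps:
$l{\left(k \right)} = - \frac{7}{k}$ ($l{\left(k \right)} = \frac{-3 - 4}{k} = - \frac{7}{k}$)
$\left(l{\left(16 \right)} + 218\right)^{2} = \left(- \frac{7}{16} + 218\right)^{2} = \left(\frac{3481}{16}\right)^{2} = \frac{12117361}{256}$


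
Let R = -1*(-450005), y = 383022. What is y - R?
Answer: -66983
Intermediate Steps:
R = 450005
y - R = 383022 - 1*450005 = 383022 - 450005 = -66983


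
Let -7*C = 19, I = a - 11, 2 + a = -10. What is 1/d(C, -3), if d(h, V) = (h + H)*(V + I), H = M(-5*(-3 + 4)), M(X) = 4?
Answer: -7/234 ≈ -0.029915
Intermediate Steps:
a = -12 (a = -2 - 10 = -12)
I = -23 (I = -12 - 11 = -23)
C = -19/7 (C = -⅐*19 = -19/7 ≈ -2.7143)
H = 4
d(h, V) = (-23 + V)*(4 + h) (d(h, V) = (h + 4)*(V - 23) = (4 + h)*(-23 + V) = (-23 + V)*(4 + h))
1/d(C, -3) = 1/(-92 - 23*(-19/7) + 4*(-3) - 3*(-19/7)) = 1/(-92 + 437/7 - 12 + 57/7) = 1/(-234/7) = -7/234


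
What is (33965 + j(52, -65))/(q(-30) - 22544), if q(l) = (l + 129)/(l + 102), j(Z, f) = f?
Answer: -271200/180341 ≈ -1.5038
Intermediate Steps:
q(l) = (129 + l)/(102 + l)
(33965 + j(52, -65))/(q(-30) - 22544) = (33965 - 65)/((129 - 30)/(102 - 30) - 22544) = 33900/(99/72 - 22544) = 33900/((1/72)*99 - 22544) = 33900/(11/8 - 22544) = 33900/(-180341/8) = 33900*(-8/180341) = -271200/180341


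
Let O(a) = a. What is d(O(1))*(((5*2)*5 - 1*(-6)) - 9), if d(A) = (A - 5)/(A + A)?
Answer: -94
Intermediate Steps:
d(A) = (-5 + A)/(2*A) (d(A) = (-5 + A)/((2*A)) = (-5 + A)*(1/(2*A)) = (-5 + A)/(2*A))
d(O(1))*(((5*2)*5 - 1*(-6)) - 9) = ((½)*(-5 + 1)/1)*(((5*2)*5 - 1*(-6)) - 9) = ((½)*1*(-4))*((10*5 + 6) - 9) = -2*((50 + 6) - 9) = -2*(56 - 9) = -2*47 = -94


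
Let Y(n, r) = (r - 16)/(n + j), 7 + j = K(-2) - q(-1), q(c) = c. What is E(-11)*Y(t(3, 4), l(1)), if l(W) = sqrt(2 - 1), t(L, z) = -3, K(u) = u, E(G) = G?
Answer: -15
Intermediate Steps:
j = -8 (j = -7 + (-2 - 1*(-1)) = -7 + (-2 + 1) = -7 - 1 = -8)
l(W) = 1 (l(W) = sqrt(1) = 1)
Y(n, r) = (-16 + r)/(-8 + n) (Y(n, r) = (r - 16)/(n - 8) = (-16 + r)/(-8 + n))
E(-11)*Y(t(3, 4), l(1)) = -11*(-16 + 1)/(-8 - 3) = -11*(-15)/(-11) = -(-1)*(-15) = -11*15/11 = -15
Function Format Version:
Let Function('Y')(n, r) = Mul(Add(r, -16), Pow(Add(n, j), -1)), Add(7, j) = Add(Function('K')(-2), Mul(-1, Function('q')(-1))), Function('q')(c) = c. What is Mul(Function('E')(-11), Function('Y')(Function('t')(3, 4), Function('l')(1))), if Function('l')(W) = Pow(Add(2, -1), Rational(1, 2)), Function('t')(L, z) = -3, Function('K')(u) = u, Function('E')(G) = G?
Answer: -15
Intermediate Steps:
j = -8 (j = Add(-7, Add(-2, Mul(-1, -1))) = Add(-7, Add(-2, 1)) = Add(-7, -1) = -8)
Function('l')(W) = 1 (Function('l')(W) = Pow(1, Rational(1, 2)) = 1)
Function('Y')(n, r) = Mul(Pow(Add(-8, n), -1), Add(-16, r)) (Function('Y')(n, r) = Mul(Add(r, -16), Pow(Add(n, -8), -1)) = Mul(Add(-16, r), Pow(Add(-8, n), -1)) = Mul(Pow(Add(-8, n), -1), Add(-16, r)))
Mul(Function('E')(-11), Function('Y')(Function('t')(3, 4), Function('l')(1))) = Mul(-11, Mul(Pow(Add(-8, -3), -1), Add(-16, 1))) = Mul(-11, Mul(Pow(-11, -1), -15)) = Mul(-11, Mul(Rational(-1, 11), -15)) = Mul(-11, Rational(15, 11)) = -15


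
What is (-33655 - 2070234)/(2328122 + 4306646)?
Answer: -2103889/6634768 ≈ -0.31710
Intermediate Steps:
(-33655 - 2070234)/(2328122 + 4306646) = -2103889/6634768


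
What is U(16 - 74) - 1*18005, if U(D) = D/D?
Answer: -18004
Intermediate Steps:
U(D) = 1
U(16 - 74) - 1*18005 = 1 - 1*18005 = 1 - 18005 = -18004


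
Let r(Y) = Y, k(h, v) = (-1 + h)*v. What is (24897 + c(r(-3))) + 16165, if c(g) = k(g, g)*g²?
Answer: 41170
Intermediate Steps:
k(h, v) = v*(-1 + h)
c(g) = g³*(-1 + g) (c(g) = (g*(-1 + g))*g² = g³*(-1 + g))
(24897 + c(r(-3))) + 16165 = (24897 + (-3)³*(-1 - 3)) + 16165 = (24897 - 27*(-4)) + 16165 = (24897 + 108) + 16165 = 25005 + 16165 = 41170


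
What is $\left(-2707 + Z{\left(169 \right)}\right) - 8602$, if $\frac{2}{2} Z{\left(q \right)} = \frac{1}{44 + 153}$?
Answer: $- \frac{2227872}{197} \approx -11309.0$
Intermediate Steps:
$Z{\left(q \right)} = \frac{1}{197}$ ($Z{\left(q \right)} = \frac{1}{44 + 153} = \frac{1}{197}$)
$\left(-2707 + Z{\left(169 \right)}\right) - 8602 = \left(-2707 + \frac{1}{197}\right) - 8602 = - \frac{533278}{197} - 8602 = - \frac{2227872}{197}$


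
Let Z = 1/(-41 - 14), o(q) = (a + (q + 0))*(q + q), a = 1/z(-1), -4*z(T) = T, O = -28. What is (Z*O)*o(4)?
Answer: 1792/55 ≈ 32.582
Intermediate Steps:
z(T) = -T/4
a = 4 (a = 1/(-1/4*(-1)) = 1/(1/4) = 4)
o(q) = 2*q*(4 + q) (o(q) = (4 + (q + 0))*(q + q) = (4 + q)*(2*q) = 2*q*(4 + q))
Z = -1/55 (Z = 1/(-55) = -1/55 ≈ -0.018182)
(Z*O)*o(4) = (-1/55*(-28))*(2*4*(4 + 4)) = 28*(2*4*8)/55 = (28/55)*64 = 1792/55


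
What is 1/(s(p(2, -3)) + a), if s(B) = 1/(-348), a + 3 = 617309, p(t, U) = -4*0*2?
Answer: 348/214822487 ≈ 1.6199e-6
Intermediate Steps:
p(t, U) = 0 (p(t, U) = 0*2 = 0)
a = 617306 (a = -3 + 617309 = 617306)
s(B) = -1/348
1/(s(p(2, -3)) + a) = 1/(-1/348 + 617306) = 1/(214822487/348) = 348/214822487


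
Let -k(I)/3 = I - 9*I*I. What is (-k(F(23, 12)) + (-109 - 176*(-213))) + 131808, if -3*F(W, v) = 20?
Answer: 167967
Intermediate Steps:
F(W, v) = -20/3 (F(W, v) = -⅓*20 = -20/3)
k(I) = -3*I + 27*I² (k(I) = -3*(I - 9*I*I) = -3*(I - 9*I²) = -3*I + 27*I²)
(-k(F(23, 12)) + (-109 - 176*(-213))) + 131808 = (-3*(-20)*(-1 + 9*(-20/3))/3 + (-109 - 176*(-213))) + 131808 = (-3*(-20)*(-1 - 60)/3 + (-109 + 37488)) + 131808 = (-3*(-20)*(-61)/3 + 37379) + 131808 = (-1*1220 + 37379) + 131808 = (-1220 + 37379) + 131808 = 36159 + 131808 = 167967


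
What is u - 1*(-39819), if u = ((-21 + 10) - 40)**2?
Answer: 42420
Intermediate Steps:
u = 2601 (u = (-11 - 40)**2 = (-51)**2 = 2601)
u - 1*(-39819) = 2601 - 1*(-39819) = 2601 + 39819 = 42420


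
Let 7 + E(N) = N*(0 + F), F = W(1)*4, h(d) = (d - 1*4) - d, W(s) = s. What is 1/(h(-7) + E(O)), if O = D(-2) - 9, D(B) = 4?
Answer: -1/31 ≈ -0.032258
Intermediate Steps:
h(d) = -4 (h(d) = (d - 4) - d = (-4 + d) - d = -4)
F = 4 (F = 1*4 = 4)
O = -5 (O = 4 - 9 = -5)
E(N) = -7 + 4*N (E(N) = -7 + N*(0 + 4) = -7 + N*4 = -7 + 4*N)
1/(h(-7) + E(O)) = 1/(-4 + (-7 + 4*(-5))) = 1/(-4 + (-7 - 20)) = 1/(-4 - 27) = 1/(-31) = -1/31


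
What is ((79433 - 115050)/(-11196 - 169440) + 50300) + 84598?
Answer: 24367470745/180636 ≈ 1.3490e+5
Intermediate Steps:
((79433 - 115050)/(-11196 - 169440) + 50300) + 84598 = (-35617/(-180636) + 50300) + 84598 = (-35617*(-1/180636) + 50300) + 84598 = (35617/180636 + 50300) + 84598 = 9086026417/180636 + 84598 = 24367470745/180636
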